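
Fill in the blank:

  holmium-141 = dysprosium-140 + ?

proton

Conserve mass number: 141 = 140 + A, so A = 1.
Conserve atomic number: 67 = 66 + Z, so Z = 1.
A = 1 and Z = 1 is hydrogen-1 — a proton.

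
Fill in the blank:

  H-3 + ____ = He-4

Conserve mass number: 3 + A = 4, so A = 1.
Conserve atomic number: 1 + Z = 2, so Z = 1.
A = 1 and Z = 1 is H-1 — a proton.

proton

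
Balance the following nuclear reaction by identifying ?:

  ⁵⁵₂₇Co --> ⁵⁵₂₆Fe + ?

positron

Conserve mass number: 55 = 55 + A, so A = 0.
Conserve atomic number: 27 = 26 + Z, so Z = 1.
A = 0 and Z = 1 is ⁰₁e — a positron.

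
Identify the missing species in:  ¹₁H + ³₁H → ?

Conserve mass number: 1 + 3 = A, so A = 4.
Conserve atomic number: 1 + 1 = Z, so Z = 2.
A = 4 and Z = 2 is ⁴₂He — an alpha particle.

He-4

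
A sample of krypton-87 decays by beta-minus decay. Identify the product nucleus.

Rb-87

Beta-minus decay: mass number changes by +0, atomic number by +1.
A: 87 = 87; Z: 36 + 1 = 37.
Z = 37 is rubidium, so the daughter is rubidium-87.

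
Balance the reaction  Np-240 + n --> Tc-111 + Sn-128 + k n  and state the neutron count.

Conserve mass number: 241 = 111 + 128 + k, so k = 241 − 239 = 2.
Check atomic number: 93 = 43 + 50 + 0 = 93. ✓

2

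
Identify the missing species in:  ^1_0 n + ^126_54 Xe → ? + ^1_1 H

I-126

Conserve mass number: 1 + 126 = A + 1, so A = 126.
Conserve atomic number: 0 + 54 = Z + 1, so Z = 53.
Z = 53 is iodine, so the species is ^126_53 I.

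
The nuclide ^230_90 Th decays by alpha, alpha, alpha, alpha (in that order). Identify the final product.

Pb-214

Start: (A, Z) = (230, 90).
After α: (226, 88).
After α: (222, 86).
After α: (218, 84).
After α: (214, 82).
Z = 82 is lead.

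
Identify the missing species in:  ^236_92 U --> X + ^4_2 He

Conserve mass number: 236 = A + 4, so A = 232.
Conserve atomic number: 92 = Z + 2, so Z = 90.
Z = 90 is thorium, so the species is ^232_90 Th.

Th-232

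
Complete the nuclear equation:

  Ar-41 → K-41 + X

beta-minus particle

Conserve mass number: 41 = 41 + A, so A = 0.
Conserve atomic number: 18 = 19 + Z, so Z = -1.
A = 0 and Z = -1 is e⁻ — a beta-minus particle.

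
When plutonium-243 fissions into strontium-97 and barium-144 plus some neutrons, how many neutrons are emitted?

2

Conserve mass number: 243 = 97 + 144 + k, so k = 243 − 241 = 2.
Check atomic number: 94 = 38 + 56 + 0 = 94. ✓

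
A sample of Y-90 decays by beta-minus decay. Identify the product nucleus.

Beta-minus decay: mass number changes by +0, atomic number by +1.
A: 90 = 90; Z: 39 + 1 = 40.
Z = 40 is zirconium, so the daughter is Zr-90.

Zr-90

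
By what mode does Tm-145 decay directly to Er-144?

ΔA = 144 − 145 = -1; ΔZ = 68 − 69 = -1.
A drops by 1 and Z drops by 1 — a proton was emitted.

proton emission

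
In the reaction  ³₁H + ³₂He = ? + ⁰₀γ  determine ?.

Conserve mass number: 3 + 3 = A + 0, so A = 6.
Conserve atomic number: 1 + 2 = Z + 0, so Z = 3.
Z = 3 is lithium, so the species is ⁶₃Li.

Li-6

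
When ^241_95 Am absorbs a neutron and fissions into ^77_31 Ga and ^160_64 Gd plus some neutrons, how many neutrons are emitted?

Conserve mass number: 242 = 77 + 160 + k, so k = 242 − 237 = 5.
Check atomic number: 95 = 31 + 64 + 0 = 95. ✓

5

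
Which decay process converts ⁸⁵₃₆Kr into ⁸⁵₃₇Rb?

ΔA = 85 − 85 = 0; ΔZ = 37 − 36 = +1.
A is unchanged and Z rises by 1 — a neutron has become a proton (β⁻ decay).

beta-minus decay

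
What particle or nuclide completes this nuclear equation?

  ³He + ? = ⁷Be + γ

Conserve mass number: 3 + A = 7 + 0, so A = 4.
Conserve atomic number: 2 + Z = 4 + 0, so Z = 2.
A = 4 and Z = 2 is ⁴He — an alpha particle.

alpha particle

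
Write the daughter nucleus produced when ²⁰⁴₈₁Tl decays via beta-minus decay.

Pb-204

Beta-minus decay: mass number changes by +0, atomic number by +1.
A: 204 = 204; Z: 81 + 1 = 82.
Z = 82 is lead, so the daughter is ²⁰⁴₈₂Pb.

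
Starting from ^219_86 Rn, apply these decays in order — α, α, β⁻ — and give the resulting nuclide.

Start: (A, Z) = (219, 86).
After α: (215, 84).
After α: (211, 82).
After β⁻: (211, 83).
Z = 83 is bismuth.

Bi-211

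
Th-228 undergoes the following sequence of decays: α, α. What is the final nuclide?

Rn-220

Start: (A, Z) = (228, 90).
After α: (224, 88).
After α: (220, 86).
Z = 86 is radon.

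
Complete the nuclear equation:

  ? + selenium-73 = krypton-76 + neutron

alpha particle

Conserve mass number: A + 73 = 76 + 1, so A = 4.
Conserve atomic number: Z + 34 = 36 + 0, so Z = 2.
A = 4 and Z = 2 is helium-4 — an alpha particle.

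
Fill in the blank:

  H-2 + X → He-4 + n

triton

Conserve mass number: 2 + A = 4 + 1, so A = 3.
Conserve atomic number: 1 + Z = 2 + 0, so Z = 1.
A = 3 and Z = 1 is H-3 — a triton.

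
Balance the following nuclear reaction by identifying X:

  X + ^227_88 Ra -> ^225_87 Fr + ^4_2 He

Conserve mass number: A + 227 = 225 + 4, so A = 2.
Conserve atomic number: Z + 88 = 87 + 2, so Z = 1.
A = 2 and Z = 1 is ^2_1 H — a deuteron.

deuteron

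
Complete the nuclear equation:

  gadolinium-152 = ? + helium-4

Sm-148

Conserve mass number: 152 = A + 4, so A = 148.
Conserve atomic number: 64 = Z + 2, so Z = 62.
Z = 62 is samarium, so the species is samarium-148.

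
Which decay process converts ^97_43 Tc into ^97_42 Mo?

beta-plus decay or electron capture

ΔA = 97 − 97 = 0; ΔZ = 42 − 43 = -1.
A is unchanged and Z drops by 1 — a proton has become a neutron (β⁺ emission or electron capture).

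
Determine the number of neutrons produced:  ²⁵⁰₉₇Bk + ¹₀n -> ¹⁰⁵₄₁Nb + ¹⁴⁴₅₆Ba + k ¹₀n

2

Conserve mass number: 251 = 105 + 144 + k, so k = 251 − 249 = 2.
Check atomic number: 97 = 41 + 56 + 0 = 97. ✓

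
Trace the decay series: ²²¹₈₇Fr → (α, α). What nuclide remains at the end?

Start: (A, Z) = (221, 87).
After α: (217, 85).
After α: (213, 83).
Z = 83 is bismuth.

Bi-213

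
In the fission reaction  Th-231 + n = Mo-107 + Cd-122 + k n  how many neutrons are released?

3

Conserve mass number: 232 = 107 + 122 + k, so k = 232 − 229 = 3.
Check atomic number: 90 = 42 + 48 + 0 = 90. ✓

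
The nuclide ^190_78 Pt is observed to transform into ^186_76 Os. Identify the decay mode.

alpha decay

ΔA = 186 − 190 = -4; ΔZ = 76 − 78 = -2.
A drops by 4 and Z drops by 2 — the signature of alpha emission.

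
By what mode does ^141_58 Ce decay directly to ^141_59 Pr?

beta-minus decay

ΔA = 141 − 141 = 0; ΔZ = 59 − 58 = +1.
A is unchanged and Z rises by 1 — a neutron has become a proton (β⁻ decay).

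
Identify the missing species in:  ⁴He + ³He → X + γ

Conserve mass number: 4 + 3 = A + 0, so A = 7.
Conserve atomic number: 2 + 2 = Z + 0, so Z = 4.
Z = 4 is beryllium, so the species is ⁷Be.

Be-7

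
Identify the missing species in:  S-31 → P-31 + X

Conserve mass number: 31 = 31 + A, so A = 0.
Conserve atomic number: 16 = 15 + Z, so Z = 1.
A = 0 and Z = 1 is e⁺ — a positron.

positron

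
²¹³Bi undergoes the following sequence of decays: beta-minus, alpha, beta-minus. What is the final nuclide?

Start: (A, Z) = (213, 83).
After β⁻: (213, 84).
After α: (209, 82).
After β⁻: (209, 83).
Z = 83 is bismuth.

Bi-209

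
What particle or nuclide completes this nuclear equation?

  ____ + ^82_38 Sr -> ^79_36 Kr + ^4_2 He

Conserve mass number: A + 82 = 79 + 4, so A = 1.
Conserve atomic number: Z + 38 = 36 + 2, so Z = 0.
A = 1 and Z = 0 is ^1_0 n — a neutron.

neutron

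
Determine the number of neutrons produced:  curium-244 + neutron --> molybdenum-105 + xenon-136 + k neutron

Conserve mass number: 245 = 105 + 136 + k, so k = 245 − 241 = 4.
Check atomic number: 96 = 42 + 54 + 0 = 96. ✓

4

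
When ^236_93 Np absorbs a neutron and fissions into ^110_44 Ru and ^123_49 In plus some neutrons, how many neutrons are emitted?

4

Conserve mass number: 237 = 110 + 123 + k, so k = 237 − 233 = 4.
Check atomic number: 93 = 44 + 49 + 0 = 93. ✓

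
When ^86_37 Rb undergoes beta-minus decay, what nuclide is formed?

Beta-minus decay: mass number changes by +0, atomic number by +1.
A: 86 = 86; Z: 37 + 1 = 38.
Z = 38 is strontium, so the daughter is ^86_38 Sr.

Sr-86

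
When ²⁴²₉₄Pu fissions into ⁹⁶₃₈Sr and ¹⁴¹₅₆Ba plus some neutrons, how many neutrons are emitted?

Conserve mass number: 242 = 96 + 141 + k, so k = 242 − 237 = 5.
Check atomic number: 94 = 38 + 56 + 0 = 94. ✓

5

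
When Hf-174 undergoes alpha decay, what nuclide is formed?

Yb-170

Alpha decay: mass number changes by -4, atomic number by -2.
A: 174 − 4 = 170; Z: 72 − 2 = 70.
Z = 70 is ytterbium, so the daughter is Yb-170.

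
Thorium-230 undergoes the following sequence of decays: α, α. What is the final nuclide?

Start: (A, Z) = (230, 90).
After α: (226, 88).
After α: (222, 86).
Z = 86 is radon.

Rn-222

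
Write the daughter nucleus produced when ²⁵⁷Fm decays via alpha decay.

Cf-253

Alpha decay: mass number changes by -4, atomic number by -2.
A: 257 − 4 = 253; Z: 100 − 2 = 98.
Z = 98 is californium, so the daughter is ²⁵³Cf.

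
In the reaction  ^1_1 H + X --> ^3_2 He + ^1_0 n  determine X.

Conserve mass number: 1 + A = 3 + 1, so A = 3.
Conserve atomic number: 1 + Z = 2 + 0, so Z = 1.
A = 3 and Z = 1 is ^3_1 H — a triton.

triton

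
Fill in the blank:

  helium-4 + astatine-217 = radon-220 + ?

Conserve mass number: 4 + 217 = 220 + A, so A = 1.
Conserve atomic number: 2 + 85 = 86 + Z, so Z = 1.
A = 1 and Z = 1 is hydrogen-1 — a proton.

proton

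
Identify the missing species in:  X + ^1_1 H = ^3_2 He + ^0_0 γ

Conserve mass number: A + 1 = 3 + 0, so A = 2.
Conserve atomic number: Z + 1 = 2 + 0, so Z = 1.
A = 2 and Z = 1 is ^2_1 H — a deuteron.

deuteron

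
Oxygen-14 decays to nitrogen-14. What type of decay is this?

beta-plus decay or electron capture

ΔA = 14 − 14 = 0; ΔZ = 7 − 8 = -1.
A is unchanged and Z drops by 1 — a proton has become a neutron (β⁺ emission or electron capture).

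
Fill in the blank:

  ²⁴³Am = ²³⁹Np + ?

alpha particle

Conserve mass number: 243 = 239 + A, so A = 4.
Conserve atomic number: 95 = 93 + Z, so Z = 2.
A = 4 and Z = 2 is ⁴He — an alpha particle.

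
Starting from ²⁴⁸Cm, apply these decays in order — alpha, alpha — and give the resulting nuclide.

Start: (A, Z) = (248, 96).
After α: (244, 94).
After α: (240, 92).
Z = 92 is uranium.

U-240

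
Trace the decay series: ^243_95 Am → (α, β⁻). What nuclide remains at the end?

Start: (A, Z) = (243, 95).
After α: (239, 93).
After β⁻: (239, 94).
Z = 94 is plutonium.

Pu-239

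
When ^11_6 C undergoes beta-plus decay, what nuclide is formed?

B-11

Beta-plus decay: mass number changes by +0, atomic number by -1.
A: 11 = 11; Z: 6 − 1 = 5.
Z = 5 is boron, so the daughter is ^11_5 B.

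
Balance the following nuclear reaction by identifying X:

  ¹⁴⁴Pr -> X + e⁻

Conserve mass number: 144 = A + 0, so A = 144.
Conserve atomic number: 59 = Z − 1, so Z = 60.
Z = 60 is neodymium, so the species is ¹⁴⁴Nd.

Nd-144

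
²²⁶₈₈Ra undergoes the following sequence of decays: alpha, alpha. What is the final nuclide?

Po-218

Start: (A, Z) = (226, 88).
After α: (222, 86).
After α: (218, 84).
Z = 84 is polonium.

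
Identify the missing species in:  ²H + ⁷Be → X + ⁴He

Conserve mass number: 2 + 7 = A + 4, so A = 5.
Conserve atomic number: 1 + 4 = Z + 2, so Z = 3.
Z = 3 is lithium, so the species is ⁵Li.

Li-5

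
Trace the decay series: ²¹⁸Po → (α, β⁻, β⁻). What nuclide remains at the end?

Po-214

Start: (A, Z) = (218, 84).
After α: (214, 82).
After β⁻: (214, 83).
After β⁻: (214, 84).
Z = 84 is polonium.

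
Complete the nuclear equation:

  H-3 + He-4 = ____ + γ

Conserve mass number: 3 + 4 = A + 0, so A = 7.
Conserve atomic number: 1 + 2 = Z + 0, so Z = 3.
Z = 3 is lithium, so the species is Li-7.

Li-7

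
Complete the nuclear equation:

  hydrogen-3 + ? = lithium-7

alpha particle

Conserve mass number: 3 + A = 7, so A = 4.
Conserve atomic number: 1 + Z = 3, so Z = 2.
A = 4 and Z = 2 is helium-4 — an alpha particle.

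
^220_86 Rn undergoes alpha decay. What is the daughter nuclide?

Alpha decay: mass number changes by -4, atomic number by -2.
A: 220 − 4 = 216; Z: 86 − 2 = 84.
Z = 84 is polonium, so the daughter is ^216_84 Po.

Po-216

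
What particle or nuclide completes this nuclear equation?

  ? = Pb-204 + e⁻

Conserve mass number: A = 204 + 0, so A = 204.
Conserve atomic number: Z = 82 − 1, so Z = 81.
Z = 81 is thallium, so the species is Tl-204.

Tl-204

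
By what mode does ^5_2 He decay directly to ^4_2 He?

neutron emission

ΔA = 4 − 5 = -1; ΔZ = 2 − 2 = +0.
A drops by 1 with Z unchanged — a neutron was emitted.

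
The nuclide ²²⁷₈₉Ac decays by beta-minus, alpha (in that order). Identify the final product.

Start: (A, Z) = (227, 89).
After β⁻: (227, 90).
After α: (223, 88).
Z = 88 is radium.

Ra-223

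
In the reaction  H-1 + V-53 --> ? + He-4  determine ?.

Conserve mass number: 1 + 53 = A + 4, so A = 50.
Conserve atomic number: 1 + 23 = Z + 2, so Z = 22.
Z = 22 is titanium, so the species is Ti-50.

Ti-50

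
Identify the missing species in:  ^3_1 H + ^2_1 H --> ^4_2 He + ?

Conserve mass number: 3 + 2 = 4 + A, so A = 1.
Conserve atomic number: 1 + 1 = 2 + Z, so Z = 0.
A = 1 and Z = 0 is ^1_0 n — a neutron.

neutron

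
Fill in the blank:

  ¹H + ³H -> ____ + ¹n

He-3

Conserve mass number: 1 + 3 = A + 1, so A = 3.
Conserve atomic number: 1 + 1 = Z + 0, so Z = 2.
Z = 2 is helium, so the species is ³He.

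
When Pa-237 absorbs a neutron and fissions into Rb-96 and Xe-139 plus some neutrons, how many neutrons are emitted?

Conserve mass number: 238 = 96 + 139 + k, so k = 238 − 235 = 3.
Check atomic number: 91 = 37 + 54 + 0 = 91. ✓

3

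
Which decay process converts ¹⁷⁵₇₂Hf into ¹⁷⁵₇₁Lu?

ΔA = 175 − 175 = 0; ΔZ = 71 − 72 = -1.
A is unchanged and Z drops by 1 — a proton has become a neutron (β⁺ emission or electron capture).

beta-plus decay or electron capture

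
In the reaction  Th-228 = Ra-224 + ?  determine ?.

Conserve mass number: 228 = 224 + A, so A = 4.
Conserve atomic number: 90 = 88 + Z, so Z = 2.
A = 4 and Z = 2 is He-4 — an alpha particle.

alpha particle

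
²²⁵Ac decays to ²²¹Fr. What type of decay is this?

alpha decay

ΔA = 221 − 225 = -4; ΔZ = 87 − 89 = -2.
A drops by 4 and Z drops by 2 — the signature of alpha emission.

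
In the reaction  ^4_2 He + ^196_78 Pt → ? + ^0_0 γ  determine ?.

Hg-200

Conserve mass number: 4 + 196 = A + 0, so A = 200.
Conserve atomic number: 2 + 78 = Z + 0, so Z = 80.
Z = 80 is mercury, so the species is ^200_80 Hg.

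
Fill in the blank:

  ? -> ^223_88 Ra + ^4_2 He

Th-227

Conserve mass number: A = 223 + 4, so A = 227.
Conserve atomic number: Z = 88 + 2, so Z = 90.
Z = 90 is thorium, so the species is ^227_90 Th.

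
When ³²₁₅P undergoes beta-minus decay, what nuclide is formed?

S-32

Beta-minus decay: mass number changes by +0, atomic number by +1.
A: 32 = 32; Z: 15 + 1 = 16.
Z = 16 is sulfur, so the daughter is ³²₁₆S.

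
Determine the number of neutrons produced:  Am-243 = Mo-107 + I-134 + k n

2

Conserve mass number: 243 = 107 + 134 + k, so k = 243 − 241 = 2.
Check atomic number: 95 = 42 + 53 + 0 = 95. ✓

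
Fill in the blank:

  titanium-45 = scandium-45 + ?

Conserve mass number: 45 = 45 + A, so A = 0.
Conserve atomic number: 22 = 21 + Z, so Z = 1.
A = 0 and Z = 1 is e⁺ — a positron.

positron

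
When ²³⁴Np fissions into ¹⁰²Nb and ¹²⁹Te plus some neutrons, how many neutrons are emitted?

3

Conserve mass number: 234 = 102 + 129 + k, so k = 234 − 231 = 3.
Check atomic number: 93 = 41 + 52 + 0 = 93. ✓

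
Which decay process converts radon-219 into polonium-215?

ΔA = 215 − 219 = -4; ΔZ = 84 − 86 = -2.
A drops by 4 and Z drops by 2 — the signature of alpha emission.

alpha decay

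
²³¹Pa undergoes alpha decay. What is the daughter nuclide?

Alpha decay: mass number changes by -4, atomic number by -2.
A: 231 − 4 = 227; Z: 91 − 2 = 89.
Z = 89 is actinium, so the daughter is ²²⁷Ac.

Ac-227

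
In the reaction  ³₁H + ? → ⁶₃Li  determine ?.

Conserve mass number: 3 + A = 6, so A = 3.
Conserve atomic number: 1 + Z = 3, so Z = 2.
Z = 2 is helium, so the species is ³₂He.

He-3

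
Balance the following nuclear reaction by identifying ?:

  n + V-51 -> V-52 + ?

Conserve mass number: 1 + 51 = 52 + A, so A = 0.
Conserve atomic number: 0 + 23 = 23 + Z, so Z = 0.
A = 0 and Z = 0 is γ — a gamma ray.

gamma ray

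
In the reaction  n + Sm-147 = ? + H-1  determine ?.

Pm-147

Conserve mass number: 1 + 147 = A + 1, so A = 147.
Conserve atomic number: 0 + 62 = Z + 1, so Z = 61.
Z = 61 is promethium, so the species is Pm-147.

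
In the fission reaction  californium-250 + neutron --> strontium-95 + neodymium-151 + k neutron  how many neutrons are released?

Conserve mass number: 251 = 95 + 151 + k, so k = 251 − 246 = 5.
Check atomic number: 98 = 38 + 60 + 0 = 98. ✓

5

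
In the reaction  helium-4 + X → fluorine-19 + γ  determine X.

N-15

Conserve mass number: 4 + A = 19 + 0, so A = 15.
Conserve atomic number: 2 + Z = 9 + 0, so Z = 7.
Z = 7 is nitrogen, so the species is nitrogen-15.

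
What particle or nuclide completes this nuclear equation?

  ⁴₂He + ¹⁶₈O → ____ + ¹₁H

F-19

Conserve mass number: 4 + 16 = A + 1, so A = 19.
Conserve atomic number: 2 + 8 = Z + 1, so Z = 9.
Z = 9 is fluorine, so the species is ¹⁹₉F.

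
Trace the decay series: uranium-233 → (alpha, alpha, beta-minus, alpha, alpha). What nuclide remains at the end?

Start: (A, Z) = (233, 92).
After α: (229, 90).
After α: (225, 88).
After β⁻: (225, 89).
After α: (221, 87).
After α: (217, 85).
Z = 85 is astatine.

At-217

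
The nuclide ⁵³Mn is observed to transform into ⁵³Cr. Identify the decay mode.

ΔA = 53 − 53 = 0; ΔZ = 24 − 25 = -1.
A is unchanged and Z drops by 1 — a proton has become a neutron (β⁺ emission or electron capture).

beta-plus decay or electron capture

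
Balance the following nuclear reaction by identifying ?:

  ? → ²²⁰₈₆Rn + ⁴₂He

Conserve mass number: A = 220 + 4, so A = 224.
Conserve atomic number: Z = 86 + 2, so Z = 88.
Z = 88 is radium, so the species is ²²⁴₈₈Ra.

Ra-224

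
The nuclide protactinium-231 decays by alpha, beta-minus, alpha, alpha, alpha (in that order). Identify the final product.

Po-215

Start: (A, Z) = (231, 91).
After α: (227, 89).
After β⁻: (227, 90).
After α: (223, 88).
After α: (219, 86).
After α: (215, 84).
Z = 84 is polonium.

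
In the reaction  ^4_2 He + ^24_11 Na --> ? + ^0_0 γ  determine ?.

Al-28

Conserve mass number: 4 + 24 = A + 0, so A = 28.
Conserve atomic number: 2 + 11 = Z + 0, so Z = 13.
Z = 13 is aluminium, so the species is ^28_13 Al.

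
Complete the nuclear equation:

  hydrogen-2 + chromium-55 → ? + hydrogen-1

Conserve mass number: 2 + 55 = A + 1, so A = 56.
Conserve atomic number: 1 + 24 = Z + 1, so Z = 24.
Z = 24 is chromium, so the species is chromium-56.

Cr-56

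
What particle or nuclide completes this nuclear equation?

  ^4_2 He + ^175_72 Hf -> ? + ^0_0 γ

Conserve mass number: 4 + 175 = A + 0, so A = 179.
Conserve atomic number: 2 + 72 = Z + 0, so Z = 74.
Z = 74 is tungsten, so the species is ^179_74 W.

W-179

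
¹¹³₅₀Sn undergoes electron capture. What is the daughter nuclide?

Electron capture: mass number changes by +0, atomic number by -1.
A: 113 = 113; Z: 50 − 1 = 49.
Z = 49 is indium, so the daughter is ¹¹³₄₉In.

In-113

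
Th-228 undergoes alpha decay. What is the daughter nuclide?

Ra-224

Alpha decay: mass number changes by -4, atomic number by -2.
A: 228 − 4 = 224; Z: 90 − 2 = 88.
Z = 88 is radium, so the daughter is Ra-224.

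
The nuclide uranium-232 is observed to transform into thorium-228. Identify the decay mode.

ΔA = 228 − 232 = -4; ΔZ = 90 − 92 = -2.
A drops by 4 and Z drops by 2 — the signature of alpha emission.

alpha decay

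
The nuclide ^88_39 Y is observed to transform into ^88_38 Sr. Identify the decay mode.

beta-plus decay or electron capture

ΔA = 88 − 88 = 0; ΔZ = 38 − 39 = -1.
A is unchanged and Z drops by 1 — a proton has become a neutron (β⁺ emission or electron capture).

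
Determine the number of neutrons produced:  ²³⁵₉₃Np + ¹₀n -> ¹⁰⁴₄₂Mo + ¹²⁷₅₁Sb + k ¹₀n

Conserve mass number: 236 = 104 + 127 + k, so k = 236 − 231 = 5.
Check atomic number: 93 = 42 + 51 + 0 = 93. ✓

5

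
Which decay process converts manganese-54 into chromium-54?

beta-plus decay or electron capture

ΔA = 54 − 54 = 0; ΔZ = 24 − 25 = -1.
A is unchanged and Z drops by 1 — a proton has become a neutron (β⁺ emission or electron capture).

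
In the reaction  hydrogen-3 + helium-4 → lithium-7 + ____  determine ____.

gamma ray

Conserve mass number: 3 + 4 = 7 + A, so A = 0.
Conserve atomic number: 1 + 2 = 3 + Z, so Z = 0.
A = 0 and Z = 0 is γ — a gamma ray.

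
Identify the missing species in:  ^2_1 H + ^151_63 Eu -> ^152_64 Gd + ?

neutron

Conserve mass number: 2 + 151 = 152 + A, so A = 1.
Conserve atomic number: 1 + 63 = 64 + Z, so Z = 0.
A = 1 and Z = 0 is ^1_0 n — a neutron.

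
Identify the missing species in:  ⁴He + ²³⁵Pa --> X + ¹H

U-238

Conserve mass number: 4 + 235 = A + 1, so A = 238.
Conserve atomic number: 2 + 91 = Z + 1, so Z = 92.
Z = 92 is uranium, so the species is ²³⁸U.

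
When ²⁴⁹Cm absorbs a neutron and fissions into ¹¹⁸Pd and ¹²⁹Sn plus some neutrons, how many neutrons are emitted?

3

Conserve mass number: 250 = 118 + 129 + k, so k = 250 − 247 = 3.
Check atomic number: 96 = 46 + 50 + 0 = 96. ✓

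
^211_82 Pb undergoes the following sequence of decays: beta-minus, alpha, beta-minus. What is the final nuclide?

Start: (A, Z) = (211, 82).
After β⁻: (211, 83).
After α: (207, 81).
After β⁻: (207, 82).
Z = 82 is lead.

Pb-207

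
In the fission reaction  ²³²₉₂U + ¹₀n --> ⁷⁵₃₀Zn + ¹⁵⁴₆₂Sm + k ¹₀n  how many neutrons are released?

4

Conserve mass number: 233 = 75 + 154 + k, so k = 233 − 229 = 4.
Check atomic number: 92 = 30 + 62 + 0 = 92. ✓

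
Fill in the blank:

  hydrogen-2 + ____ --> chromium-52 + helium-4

Conserve mass number: 2 + A = 52 + 4, so A = 54.
Conserve atomic number: 1 + Z = 24 + 2, so Z = 25.
Z = 25 is manganese, so the species is manganese-54.

Mn-54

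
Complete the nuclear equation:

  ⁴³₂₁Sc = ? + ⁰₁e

Ca-43

Conserve mass number: 43 = A + 0, so A = 43.
Conserve atomic number: 21 = Z + 1, so Z = 20.
Z = 20 is calcium, so the species is ⁴³₂₀Ca.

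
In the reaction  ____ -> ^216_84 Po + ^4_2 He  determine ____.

Conserve mass number: A = 216 + 4, so A = 220.
Conserve atomic number: Z = 84 + 2, so Z = 86.
Z = 86 is radon, so the species is ^220_86 Rn.

Rn-220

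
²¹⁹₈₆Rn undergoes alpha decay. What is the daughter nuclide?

Po-215

Alpha decay: mass number changes by -4, atomic number by -2.
A: 219 − 4 = 215; Z: 86 − 2 = 84.
Z = 84 is polonium, so the daughter is ²¹⁵₈₄Po.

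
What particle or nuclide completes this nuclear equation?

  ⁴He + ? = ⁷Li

Conserve mass number: 4 + A = 7, so A = 3.
Conserve atomic number: 2 + Z = 3, so Z = 1.
A = 3 and Z = 1 is ³H — a triton.

triton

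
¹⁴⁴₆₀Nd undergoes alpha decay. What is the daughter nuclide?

Ce-140

Alpha decay: mass number changes by -4, atomic number by -2.
A: 144 − 4 = 140; Z: 60 − 2 = 58.
Z = 58 is cerium, so the daughter is ¹⁴⁰₅₈Ce.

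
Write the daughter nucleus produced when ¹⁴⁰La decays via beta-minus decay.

Beta-minus decay: mass number changes by +0, atomic number by +1.
A: 140 = 140; Z: 57 + 1 = 58.
Z = 58 is cerium, so the daughter is ¹⁴⁰Ce.

Ce-140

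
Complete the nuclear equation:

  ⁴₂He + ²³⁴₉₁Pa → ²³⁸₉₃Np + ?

Conserve mass number: 4 + 234 = 238 + A, so A = 0.
Conserve atomic number: 2 + 91 = 93 + Z, so Z = 0.
A = 0 and Z = 0 is ⁰₀γ — a gamma ray.

gamma ray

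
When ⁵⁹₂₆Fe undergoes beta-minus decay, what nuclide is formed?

Co-59

Beta-minus decay: mass number changes by +0, atomic number by +1.
A: 59 = 59; Z: 26 + 1 = 27.
Z = 27 is cobalt, so the daughter is ⁵⁹₂₇Co.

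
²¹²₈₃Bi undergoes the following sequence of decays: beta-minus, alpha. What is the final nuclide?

Pb-208

Start: (A, Z) = (212, 83).
After β⁻: (212, 84).
After α: (208, 82).
Z = 82 is lead.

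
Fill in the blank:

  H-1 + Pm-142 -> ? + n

Sm-142

Conserve mass number: 1 + 142 = A + 1, so A = 142.
Conserve atomic number: 1 + 61 = Z + 0, so Z = 62.
Z = 62 is samarium, so the species is Sm-142.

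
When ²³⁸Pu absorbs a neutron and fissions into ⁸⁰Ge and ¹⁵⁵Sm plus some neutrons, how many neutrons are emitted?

4

Conserve mass number: 239 = 80 + 155 + k, so k = 239 − 235 = 4.
Check atomic number: 94 = 32 + 62 + 0 = 94. ✓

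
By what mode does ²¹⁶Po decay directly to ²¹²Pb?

alpha decay

ΔA = 212 − 216 = -4; ΔZ = 82 − 84 = -2.
A drops by 4 and Z drops by 2 — the signature of alpha emission.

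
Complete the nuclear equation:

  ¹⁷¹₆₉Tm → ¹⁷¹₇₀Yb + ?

beta-minus particle

Conserve mass number: 171 = 171 + A, so A = 0.
Conserve atomic number: 69 = 70 + Z, so Z = -1.
A = 0 and Z = -1 is ⁰₋₁e — a beta-minus particle.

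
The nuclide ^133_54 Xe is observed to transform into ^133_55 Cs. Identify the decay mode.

ΔA = 133 − 133 = 0; ΔZ = 55 − 54 = +1.
A is unchanged and Z rises by 1 — a neutron has become a proton (β⁻ decay).

beta-minus decay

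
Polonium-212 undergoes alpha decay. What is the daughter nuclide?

Pb-208

Alpha decay: mass number changes by -4, atomic number by -2.
A: 212 − 4 = 208; Z: 84 − 2 = 82.
Z = 82 is lead, so the daughter is lead-208.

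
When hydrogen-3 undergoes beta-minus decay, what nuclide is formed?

He-3

Beta-minus decay: mass number changes by +0, atomic number by +1.
A: 3 = 3; Z: 1 + 1 = 2.
Z = 2 is helium, so the daughter is helium-3.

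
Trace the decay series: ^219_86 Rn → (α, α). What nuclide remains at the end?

Start: (A, Z) = (219, 86).
After α: (215, 84).
After α: (211, 82).
Z = 82 is lead.

Pb-211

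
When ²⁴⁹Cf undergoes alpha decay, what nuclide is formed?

Cm-245

Alpha decay: mass number changes by -4, atomic number by -2.
A: 249 − 4 = 245; Z: 98 − 2 = 96.
Z = 96 is curium, so the daughter is ²⁴⁵Cm.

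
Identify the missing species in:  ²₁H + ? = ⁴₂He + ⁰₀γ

deuteron

Conserve mass number: 2 + A = 4 + 0, so A = 2.
Conserve atomic number: 1 + Z = 2 + 0, so Z = 1.
A = 2 and Z = 1 is ²₁H — a deuteron.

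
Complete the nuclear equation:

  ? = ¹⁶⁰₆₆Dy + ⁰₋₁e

Tb-160

Conserve mass number: A = 160 + 0, so A = 160.
Conserve atomic number: Z = 66 − 1, so Z = 65.
Z = 65 is terbium, so the species is ¹⁶⁰₆₅Tb.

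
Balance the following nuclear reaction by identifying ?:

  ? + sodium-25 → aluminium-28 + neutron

alpha particle

Conserve mass number: A + 25 = 28 + 1, so A = 4.
Conserve atomic number: Z + 11 = 13 + 0, so Z = 2.
A = 4 and Z = 2 is helium-4 — an alpha particle.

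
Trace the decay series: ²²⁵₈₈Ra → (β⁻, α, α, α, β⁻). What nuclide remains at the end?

Po-213

Start: (A, Z) = (225, 88).
After β⁻: (225, 89).
After α: (221, 87).
After α: (217, 85).
After α: (213, 83).
After β⁻: (213, 84).
Z = 84 is polonium.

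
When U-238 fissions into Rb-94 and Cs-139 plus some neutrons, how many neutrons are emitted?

Conserve mass number: 238 = 94 + 139 + k, so k = 238 − 233 = 5.
Check atomic number: 92 = 37 + 55 + 0 = 92. ✓

5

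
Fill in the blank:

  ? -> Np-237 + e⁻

Conserve mass number: A = 237 + 0, so A = 237.
Conserve atomic number: Z = 93 − 1, so Z = 92.
Z = 92 is uranium, so the species is U-237.

U-237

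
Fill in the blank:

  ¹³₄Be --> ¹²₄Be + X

Conserve mass number: 13 = 12 + A, so A = 1.
Conserve atomic number: 4 = 4 + Z, so Z = 0.
A = 1 and Z = 0 is ¹₀n — a neutron.

neutron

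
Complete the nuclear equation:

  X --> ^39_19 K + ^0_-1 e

Ar-39

Conserve mass number: A = 39 + 0, so A = 39.
Conserve atomic number: Z = 19 − 1, so Z = 18.
Z = 18 is argon, so the species is ^39_18 Ar.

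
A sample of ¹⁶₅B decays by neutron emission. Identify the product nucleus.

Neutron emission: mass number changes by -1, atomic number by +0.
A: 16 − 1 = 15; Z: 5 = 5.
Z = 5 is boron, so the daughter is ¹⁵₅B.

B-15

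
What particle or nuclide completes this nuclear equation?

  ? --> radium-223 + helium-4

Th-227

Conserve mass number: A = 223 + 4, so A = 227.
Conserve atomic number: Z = 88 + 2, so Z = 90.
Z = 90 is thorium, so the species is thorium-227.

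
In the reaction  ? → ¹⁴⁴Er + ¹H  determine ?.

Tm-145

Conserve mass number: A = 144 + 1, so A = 145.
Conserve atomic number: Z = 68 + 1, so Z = 69.
Z = 69 is thulium, so the species is ¹⁴⁵Tm.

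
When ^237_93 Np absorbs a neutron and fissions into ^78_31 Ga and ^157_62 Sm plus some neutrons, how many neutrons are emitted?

3

Conserve mass number: 238 = 78 + 157 + k, so k = 238 − 235 = 3.
Check atomic number: 93 = 31 + 62 + 0 = 93. ✓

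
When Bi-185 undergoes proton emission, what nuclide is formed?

Proton emission: mass number changes by -1, atomic number by -1.
A: 185 − 1 = 184; Z: 83 − 1 = 82.
Z = 82 is lead, so the daughter is Pb-184.

Pb-184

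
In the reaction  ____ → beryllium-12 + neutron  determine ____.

Be-13

Conserve mass number: A = 12 + 1, so A = 13.
Conserve atomic number: Z = 4 + 0, so Z = 4.
Z = 4 is beryllium, so the species is beryllium-13.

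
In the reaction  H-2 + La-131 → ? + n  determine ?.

Conserve mass number: 2 + 131 = A + 1, so A = 132.
Conserve atomic number: 1 + 57 = Z + 0, so Z = 58.
Z = 58 is cerium, so the species is Ce-132.

Ce-132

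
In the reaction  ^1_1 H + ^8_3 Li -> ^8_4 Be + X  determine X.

Conserve mass number: 1 + 8 = 8 + A, so A = 1.
Conserve atomic number: 1 + 3 = 4 + Z, so Z = 0.
A = 1 and Z = 0 is ^1_0 n — a neutron.

neutron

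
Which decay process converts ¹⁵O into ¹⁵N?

beta-plus decay or electron capture

ΔA = 15 − 15 = 0; ΔZ = 7 − 8 = -1.
A is unchanged and Z drops by 1 — a proton has become a neutron (β⁺ emission or electron capture).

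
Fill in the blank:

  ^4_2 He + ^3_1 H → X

Li-7

Conserve mass number: 4 + 3 = A, so A = 7.
Conserve atomic number: 2 + 1 = Z, so Z = 3.
Z = 3 is lithium, so the species is ^7_3 Li.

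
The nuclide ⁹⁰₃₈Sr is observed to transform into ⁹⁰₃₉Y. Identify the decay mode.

beta-minus decay

ΔA = 90 − 90 = 0; ΔZ = 39 − 38 = +1.
A is unchanged and Z rises by 1 — a neutron has become a proton (β⁻ decay).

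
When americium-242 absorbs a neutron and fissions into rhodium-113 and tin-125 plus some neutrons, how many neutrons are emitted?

5

Conserve mass number: 243 = 113 + 125 + k, so k = 243 − 238 = 5.
Check atomic number: 95 = 45 + 50 + 0 = 95. ✓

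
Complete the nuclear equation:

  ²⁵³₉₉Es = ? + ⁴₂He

Bk-249

Conserve mass number: 253 = A + 4, so A = 249.
Conserve atomic number: 99 = Z + 2, so Z = 97.
Z = 97 is berkelium, so the species is ²⁴⁹₉₇Bk.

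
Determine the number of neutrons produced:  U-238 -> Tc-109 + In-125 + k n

Conserve mass number: 238 = 109 + 125 + k, so k = 238 − 234 = 4.
Check atomic number: 92 = 43 + 49 + 0 = 92. ✓

4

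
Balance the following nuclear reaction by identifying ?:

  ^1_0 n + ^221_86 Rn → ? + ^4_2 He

Po-218

Conserve mass number: 1 + 221 = A + 4, so A = 218.
Conserve atomic number: 0 + 86 = Z + 2, so Z = 84.
Z = 84 is polonium, so the species is ^218_84 Po.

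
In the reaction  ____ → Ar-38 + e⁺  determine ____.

K-38

Conserve mass number: A = 38 + 0, so A = 38.
Conserve atomic number: Z = 18 + 1, so Z = 19.
Z = 19 is potassium, so the species is K-38.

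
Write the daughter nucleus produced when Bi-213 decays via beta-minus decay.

Po-213

Beta-minus decay: mass number changes by +0, atomic number by +1.
A: 213 = 213; Z: 83 + 1 = 84.
Z = 84 is polonium, so the daughter is Po-213.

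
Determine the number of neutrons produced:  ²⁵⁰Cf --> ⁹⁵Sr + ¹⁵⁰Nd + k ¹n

5

Conserve mass number: 250 = 95 + 150 + k, so k = 250 − 245 = 5.
Check atomic number: 98 = 38 + 60 + 0 = 98. ✓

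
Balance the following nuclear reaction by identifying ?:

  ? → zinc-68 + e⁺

Ga-68

Conserve mass number: A = 68 + 0, so A = 68.
Conserve atomic number: Z = 30 + 1, so Z = 31.
Z = 31 is gallium, so the species is gallium-68.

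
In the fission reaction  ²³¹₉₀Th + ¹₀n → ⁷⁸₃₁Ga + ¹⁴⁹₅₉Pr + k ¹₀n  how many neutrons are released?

5

Conserve mass number: 232 = 78 + 149 + k, so k = 232 − 227 = 5.
Check atomic number: 90 = 31 + 59 + 0 = 90. ✓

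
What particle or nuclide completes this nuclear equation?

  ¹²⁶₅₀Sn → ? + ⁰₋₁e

Sb-126

Conserve mass number: 126 = A + 0, so A = 126.
Conserve atomic number: 50 = Z − 1, so Z = 51.
Z = 51 is antimony, so the species is ¹²⁶₅₁Sb.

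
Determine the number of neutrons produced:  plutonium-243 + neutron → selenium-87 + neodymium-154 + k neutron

3

Conserve mass number: 244 = 87 + 154 + k, so k = 244 − 241 = 3.
Check atomic number: 94 = 34 + 60 + 0 = 94. ✓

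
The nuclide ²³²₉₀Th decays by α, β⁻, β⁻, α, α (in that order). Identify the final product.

Start: (A, Z) = (232, 90).
After α: (228, 88).
After β⁻: (228, 89).
After β⁻: (228, 90).
After α: (224, 88).
After α: (220, 86).
Z = 86 is radon.

Rn-220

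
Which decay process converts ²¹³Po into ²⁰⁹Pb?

alpha decay

ΔA = 209 − 213 = -4; ΔZ = 82 − 84 = -2.
A drops by 4 and Z drops by 2 — the signature of alpha emission.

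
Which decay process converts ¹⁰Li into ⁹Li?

ΔA = 9 − 10 = -1; ΔZ = 3 − 3 = +0.
A drops by 1 with Z unchanged — a neutron was emitted.

neutron emission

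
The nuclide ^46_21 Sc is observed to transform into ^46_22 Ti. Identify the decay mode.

beta-minus decay

ΔA = 46 − 46 = 0; ΔZ = 22 − 21 = +1.
A is unchanged and Z rises by 1 — a neutron has become a proton (β⁻ decay).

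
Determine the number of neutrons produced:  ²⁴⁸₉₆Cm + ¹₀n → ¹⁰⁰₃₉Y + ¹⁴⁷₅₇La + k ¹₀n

Conserve mass number: 249 = 100 + 147 + k, so k = 249 − 247 = 2.
Check atomic number: 96 = 39 + 57 + 0 = 96. ✓

2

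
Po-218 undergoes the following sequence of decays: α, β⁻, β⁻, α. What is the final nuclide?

Start: (A, Z) = (218, 84).
After α: (214, 82).
After β⁻: (214, 83).
After β⁻: (214, 84).
After α: (210, 82).
Z = 82 is lead.

Pb-210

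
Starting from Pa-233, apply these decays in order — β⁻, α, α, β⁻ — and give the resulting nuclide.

Ac-225

Start: (A, Z) = (233, 91).
After β⁻: (233, 92).
After α: (229, 90).
After α: (225, 88).
After β⁻: (225, 89).
Z = 89 is actinium.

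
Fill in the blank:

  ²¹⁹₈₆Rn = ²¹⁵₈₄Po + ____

alpha particle

Conserve mass number: 219 = 215 + A, so A = 4.
Conserve atomic number: 86 = 84 + Z, so Z = 2.
A = 4 and Z = 2 is ⁴₂He — an alpha particle.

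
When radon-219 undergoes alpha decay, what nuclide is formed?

Po-215

Alpha decay: mass number changes by -4, atomic number by -2.
A: 219 − 4 = 215; Z: 86 − 2 = 84.
Z = 84 is polonium, so the daughter is polonium-215.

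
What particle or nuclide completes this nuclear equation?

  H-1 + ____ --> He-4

triton

Conserve mass number: 1 + A = 4, so A = 3.
Conserve atomic number: 1 + Z = 2, so Z = 1.
A = 3 and Z = 1 is H-3 — a triton.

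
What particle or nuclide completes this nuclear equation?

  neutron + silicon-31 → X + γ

Si-32

Conserve mass number: 1 + 31 = A + 0, so A = 32.
Conserve atomic number: 0 + 14 = Z + 0, so Z = 14.
Z = 14 is silicon, so the species is silicon-32.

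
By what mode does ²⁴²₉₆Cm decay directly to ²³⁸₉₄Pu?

ΔA = 238 − 242 = -4; ΔZ = 94 − 96 = -2.
A drops by 4 and Z drops by 2 — the signature of alpha emission.

alpha decay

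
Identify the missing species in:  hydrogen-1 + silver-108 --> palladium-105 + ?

Conserve mass number: 1 + 108 = 105 + A, so A = 4.
Conserve atomic number: 1 + 47 = 46 + Z, so Z = 2.
A = 4 and Z = 2 is helium-4 — an alpha particle.

alpha particle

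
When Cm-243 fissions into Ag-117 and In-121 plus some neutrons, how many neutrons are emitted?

5

Conserve mass number: 243 = 117 + 121 + k, so k = 243 − 238 = 5.
Check atomic number: 96 = 47 + 49 + 0 = 96. ✓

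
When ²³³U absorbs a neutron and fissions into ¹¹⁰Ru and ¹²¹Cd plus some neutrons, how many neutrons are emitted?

Conserve mass number: 234 = 110 + 121 + k, so k = 234 − 231 = 3.
Check atomic number: 92 = 44 + 48 + 0 = 92. ✓

3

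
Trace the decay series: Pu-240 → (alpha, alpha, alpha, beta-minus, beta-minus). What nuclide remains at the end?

Th-228

Start: (A, Z) = (240, 94).
After α: (236, 92).
After α: (232, 90).
After α: (228, 88).
After β⁻: (228, 89).
After β⁻: (228, 90).
Z = 90 is thorium.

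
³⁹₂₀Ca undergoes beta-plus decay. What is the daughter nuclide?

Beta-plus decay: mass number changes by +0, atomic number by -1.
A: 39 = 39; Z: 20 − 1 = 19.
Z = 19 is potassium, so the daughter is ³⁹₁₉K.

K-39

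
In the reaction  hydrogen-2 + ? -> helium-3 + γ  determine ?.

Conserve mass number: 2 + A = 3 + 0, so A = 1.
Conserve atomic number: 1 + Z = 2 + 0, so Z = 1.
A = 1 and Z = 1 is hydrogen-1 — a proton.

proton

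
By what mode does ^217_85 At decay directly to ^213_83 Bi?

ΔA = 213 − 217 = -4; ΔZ = 83 − 85 = -2.
A drops by 4 and Z drops by 2 — the signature of alpha emission.

alpha decay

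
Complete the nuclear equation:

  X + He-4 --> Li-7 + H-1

Conserve mass number: A + 4 = 7 + 1, so A = 4.
Conserve atomic number: Z + 2 = 3 + 1, so Z = 2.
A = 4 and Z = 2 is He-4 — an alpha particle.

alpha particle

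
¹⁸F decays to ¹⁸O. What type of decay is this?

ΔA = 18 − 18 = 0; ΔZ = 8 − 9 = -1.
A is unchanged and Z drops by 1 — a proton has become a neutron (β⁺ emission or electron capture).

beta-plus decay or electron capture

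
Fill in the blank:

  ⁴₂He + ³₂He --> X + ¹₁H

Li-6

Conserve mass number: 4 + 3 = A + 1, so A = 6.
Conserve atomic number: 2 + 2 = Z + 1, so Z = 3.
Z = 3 is lithium, so the species is ⁶₃Li.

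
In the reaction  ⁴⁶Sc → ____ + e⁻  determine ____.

Ti-46

Conserve mass number: 46 = A + 0, so A = 46.
Conserve atomic number: 21 = Z − 1, so Z = 22.
Z = 22 is titanium, so the species is ⁴⁶Ti.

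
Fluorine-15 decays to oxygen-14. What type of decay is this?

ΔA = 14 − 15 = -1; ΔZ = 8 − 9 = -1.
A drops by 1 and Z drops by 1 — a proton was emitted.

proton emission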